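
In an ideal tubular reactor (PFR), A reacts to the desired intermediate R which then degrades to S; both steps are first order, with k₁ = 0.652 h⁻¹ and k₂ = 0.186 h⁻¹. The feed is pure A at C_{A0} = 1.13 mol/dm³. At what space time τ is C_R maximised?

2.69 h

Setting dC_R/dτ = 0 gives τ_opt = ln(k₂/k₁)/(k₂−k₁).
= ln(0.186/0.652)/(0.186−0.652) = ln(0.2853)/-0.4660 = -1.254/-0.4660 = 2.69 h.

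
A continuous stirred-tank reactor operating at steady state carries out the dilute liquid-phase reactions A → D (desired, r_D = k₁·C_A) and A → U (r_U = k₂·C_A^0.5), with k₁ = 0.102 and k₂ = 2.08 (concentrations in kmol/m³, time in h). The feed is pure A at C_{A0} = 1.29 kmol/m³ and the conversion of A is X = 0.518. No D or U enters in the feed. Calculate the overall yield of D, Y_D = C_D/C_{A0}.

0.0193

Exit C_A = C_{A0}(1−X) = 1.29×0.482 = 0.6218 kmol/m³.
Rates in a CSTR are evaluated at the outlet concentration: r_D = 0.102×0.6218 = 0.06342, r_U = 2.08×0.6218^0.5 = 1.640.
Fraction of consumed A going to D: r_D/(r_D+r_U) = 0.03723.
C_D = 0.03723·C_{A0}·X = 0.03723×1.29×0.518 = 0.0249 kmol/m³; Y_D = C_D/C_{A0} = 0.0193.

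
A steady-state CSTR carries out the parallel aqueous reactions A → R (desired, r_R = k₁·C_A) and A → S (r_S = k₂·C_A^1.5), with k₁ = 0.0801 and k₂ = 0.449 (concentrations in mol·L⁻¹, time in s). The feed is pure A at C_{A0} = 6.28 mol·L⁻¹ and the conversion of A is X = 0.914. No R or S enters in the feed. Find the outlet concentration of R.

1.12 mol·L⁻¹

Exit C_A = C_{A0}(1−X) = 6.28×0.0860 = 0.5401 mol·L⁻¹.
In a CSTR the entire volume is at exit conditions, so r_R = 0.0801×0.5401 = 0.04326 and r_S = 0.449×0.5401^1.5 = 0.1782.
Fraction of consumed A going to R: r_R/(r_R+r_S) = 0.1953.
C_R = 0.1953·C_{A0}·X = 0.1953×6.28×0.914 = 1.12 mol·L⁻¹.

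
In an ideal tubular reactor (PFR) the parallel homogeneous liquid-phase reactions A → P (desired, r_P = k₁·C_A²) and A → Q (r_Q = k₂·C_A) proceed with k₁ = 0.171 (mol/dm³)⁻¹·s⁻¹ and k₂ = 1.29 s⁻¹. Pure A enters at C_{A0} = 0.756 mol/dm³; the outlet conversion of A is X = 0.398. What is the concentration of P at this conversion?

C_A = C_{A0}(1−X) = 0.4551 mol/dm³.
Along a PFR/batch, dC_Q/dC_A = −r_Q/(r_P+r_Q) = −k₂/(k₂+k₁·C_A).
Integrating from C_{A0} to C_A: C_Q = (1.29/0.171)·ln[(1.29+0.171·0.756)/(1.29+0.171·0.455)] = 7.544·ln(1.419/1.368) = 0.2786 mol/dm³.
Then C_P = (C_{A0}−C_A) − C_Q = 0.3009 − 0.2786 = 0.02233 mol/dm³.

0.0223 mol/dm³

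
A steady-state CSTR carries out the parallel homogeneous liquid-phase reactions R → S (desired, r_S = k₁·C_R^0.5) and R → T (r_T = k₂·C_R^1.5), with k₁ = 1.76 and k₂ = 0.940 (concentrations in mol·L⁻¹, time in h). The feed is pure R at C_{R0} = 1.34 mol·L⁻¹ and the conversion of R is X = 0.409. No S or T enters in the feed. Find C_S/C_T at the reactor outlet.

Exit C_R = C_{R0}(1−X) = 1.34×0.591 = 0.7919 mol·L⁻¹.
A CSTR operates uniformly at the exit composition, giving r_S = 1.566 and r_T = 0.6625 (each k·C_R^n at C_R = 0.7919).
Overall selectivity = C_S/C_T = r_Sτ/(r_Tτ) = r_S/r_T = 2.36.

2.36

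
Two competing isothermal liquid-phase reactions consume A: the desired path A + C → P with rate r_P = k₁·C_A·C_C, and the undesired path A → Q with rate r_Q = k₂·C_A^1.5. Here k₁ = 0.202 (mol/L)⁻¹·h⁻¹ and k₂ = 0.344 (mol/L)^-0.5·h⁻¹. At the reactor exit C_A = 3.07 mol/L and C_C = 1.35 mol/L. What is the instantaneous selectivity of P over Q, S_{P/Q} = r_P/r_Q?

0.452

S_{P/Q} = r_P/r_Q = (k₁·C_A·C_C)/(k₂·C_A^1.5) = (k₁/k₂)·C_A^-0.5·C_C.
= (0.202×3.070×1.350) / (0.344×3.070^1.5) = 0.8372/1.850 = 0.452.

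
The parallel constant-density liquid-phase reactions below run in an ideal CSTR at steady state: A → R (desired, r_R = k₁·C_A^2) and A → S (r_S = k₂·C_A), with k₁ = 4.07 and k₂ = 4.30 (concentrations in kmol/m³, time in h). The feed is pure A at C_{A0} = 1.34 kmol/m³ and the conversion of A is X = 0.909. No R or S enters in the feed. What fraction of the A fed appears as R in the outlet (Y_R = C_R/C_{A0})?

Exit C_A = C_{A0}(1−X) = 1.34×0.0910 = 0.1219 kmol/m³.
Rates in a CSTR are evaluated at the outlet concentration: r_R = 4.07×0.1219^2 = 0.06052, r_S = 4.30×0.1219 = 0.5243.
Fraction of consumed A going to R: r_R/(r_R+r_S) = 0.1035.
C_R = 0.1035·C_{A0}·X = 0.1035×1.34×0.909 = 0.126 kmol/m³; Y_R = C_R/C_{A0} = 0.0941.

0.0941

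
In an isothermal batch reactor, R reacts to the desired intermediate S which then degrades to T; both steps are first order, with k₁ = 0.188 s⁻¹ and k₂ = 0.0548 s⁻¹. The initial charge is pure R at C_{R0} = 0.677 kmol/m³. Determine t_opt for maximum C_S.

Setting dC_S/dt = 0 gives t_opt = ln(k₂/k₁)/(k₂−k₁).
= ln(0.0548/0.188)/(0.0548−0.188) = ln(0.2915)/-0.1332 = -1.233/-0.1332 = 9.25 s.

9.25 s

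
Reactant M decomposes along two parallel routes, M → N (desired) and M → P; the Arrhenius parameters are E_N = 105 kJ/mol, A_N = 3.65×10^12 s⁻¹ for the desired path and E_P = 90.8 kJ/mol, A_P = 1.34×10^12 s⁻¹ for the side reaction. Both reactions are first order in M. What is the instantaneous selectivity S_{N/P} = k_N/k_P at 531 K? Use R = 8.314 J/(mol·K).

k_N/k_P = (A_N/A_P)·exp[−(E_N−E_P)/(RT)] = (A_N/A_P)·exp[(E_P−E_N)/(RT)].
(E_P−E_N)/(RT) = (90.8−105)×10³/(8.314×531) = -14200/4415 = -3.217.
k_N/k_P = (3.65×10^12/1.34×10^12)·exp(-3.217) = 2.724 × 0.04010 = 0.109.

0.109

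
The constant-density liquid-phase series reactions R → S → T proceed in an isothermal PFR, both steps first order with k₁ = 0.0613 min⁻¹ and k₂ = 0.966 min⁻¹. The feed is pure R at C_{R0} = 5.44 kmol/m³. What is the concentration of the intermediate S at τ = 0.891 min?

0.193 kmol/m³

Solving the coupled first-order balances gives C_S(τ) = [k₁/(k₂−k₁)]·C_{R0}·(e^(−k₁τ) − e^(−k₂τ)).
e^(−k₁τ) = e^(−0.0613×0.891) = e^(−0.05462) = 0.9468; e^(−k₂τ) = e^(−0.8607) = 0.4229.
C_S = 0.0613×5.44/(0.966−0.0613) × (0.9468−0.4229) = 0.3686×0.5240 = 0.1931 kmol/m³.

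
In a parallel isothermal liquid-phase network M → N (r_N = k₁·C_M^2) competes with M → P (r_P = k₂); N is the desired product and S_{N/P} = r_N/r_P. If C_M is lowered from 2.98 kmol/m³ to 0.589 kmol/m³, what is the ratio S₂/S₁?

0.0391

S_{N/P} = (k₁/k₂)·C_M^2, so S₂/S₁ = (C_{M,2}/C_{M,1})^2.
= (0.589/2.98)^2 = (0.1977)^2 = 0.0391.
Selectivity toward N falls as C_M falls — high-concentration operation is favoured.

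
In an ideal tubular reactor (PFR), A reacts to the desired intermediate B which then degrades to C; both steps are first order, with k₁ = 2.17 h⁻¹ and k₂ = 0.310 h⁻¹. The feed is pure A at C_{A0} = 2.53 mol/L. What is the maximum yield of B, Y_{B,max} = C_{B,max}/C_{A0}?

0.723

At the optimum, C_{B,max}/C_{A0} = (k₁/k₂)^[k₂/(k₂−k₁)].
= (2.17/0.310)^(0.310/(0.310−2.17)) = (7.000)^(-0.1667) = 0.7230.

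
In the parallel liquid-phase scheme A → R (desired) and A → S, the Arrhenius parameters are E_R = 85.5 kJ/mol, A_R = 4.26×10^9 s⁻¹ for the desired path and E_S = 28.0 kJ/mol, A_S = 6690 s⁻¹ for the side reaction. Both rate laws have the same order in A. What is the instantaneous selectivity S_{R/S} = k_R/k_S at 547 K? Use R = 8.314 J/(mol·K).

k_R/k_S = (A_R/A_S)·exp[−(E_R−E_S)/(RT)] = (A_R/A_S)·exp[(E_S−E_R)/(RT)].
(E_S−E_R)/(RT) = (28.0−85.5)×10³/(8.314×547) = -57500/4548 = -12.64.
k_R/k_S = (4.26×10^9/6690)·exp(-12.64) = 6.368×10^5 × 3.228×10^-6 = 2.06.
Since E_R > E_S, raising the temperature improves selectivity toward R.

2.06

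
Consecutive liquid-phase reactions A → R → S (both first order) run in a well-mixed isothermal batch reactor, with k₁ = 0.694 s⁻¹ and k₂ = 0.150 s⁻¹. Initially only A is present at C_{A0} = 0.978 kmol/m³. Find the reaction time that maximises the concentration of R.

2.82 s

Setting dC_R/dt = 0 gives t_opt = ln(k₂/k₁)/(k₂−k₁).
= ln(0.150/0.694)/(0.150−0.694) = ln(0.2161)/-0.5440 = -1.532/-0.5440 = 2.82 s.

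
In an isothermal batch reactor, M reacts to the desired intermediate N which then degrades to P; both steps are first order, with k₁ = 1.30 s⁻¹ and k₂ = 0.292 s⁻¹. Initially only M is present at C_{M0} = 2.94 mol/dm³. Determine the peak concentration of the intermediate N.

1.91 mol/dm³

For a first-order series the maximum intermediate yield is C_{N,max}/C_{M0} = (k₁/k₂)^[k₂/(k₂−k₁)].
= (1.30/0.292)^(0.292/(0.292−1.30)) = (4.452)^(-0.2897) = 0.6488.
C_{N,max} = 0.6488×2.94 = 1.91 mol/dm³.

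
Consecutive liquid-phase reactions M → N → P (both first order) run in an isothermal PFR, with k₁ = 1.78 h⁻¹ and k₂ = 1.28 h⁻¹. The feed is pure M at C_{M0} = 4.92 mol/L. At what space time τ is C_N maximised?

0.660 h

Setting dC_N/dτ = 0 gives τ_opt = ln(k₂/k₁)/(k₂−k₁).
= ln(1.28/1.78)/(1.28−1.78) = ln(0.7191)/-0.5000 = -0.3298/-0.5000 = 0.660 h.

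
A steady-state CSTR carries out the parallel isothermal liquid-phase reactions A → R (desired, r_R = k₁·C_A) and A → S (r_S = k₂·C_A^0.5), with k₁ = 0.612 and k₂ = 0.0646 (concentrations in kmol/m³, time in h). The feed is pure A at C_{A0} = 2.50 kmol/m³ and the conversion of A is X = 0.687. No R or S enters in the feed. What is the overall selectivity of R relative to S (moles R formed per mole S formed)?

Exit C_A = C_{A0}(1−X) = 2.50×0.313 = 0.7825 kmol/m³.
A CSTR operates uniformly at the exit composition, giving r_R = 0.4789 and r_S = 0.05714 (each k·C_A^n at C_A = 0.7825).
Overall selectivity = C_R/C_S = r_Rτ/(r_Sτ) = r_R/r_S = 8.38.

8.38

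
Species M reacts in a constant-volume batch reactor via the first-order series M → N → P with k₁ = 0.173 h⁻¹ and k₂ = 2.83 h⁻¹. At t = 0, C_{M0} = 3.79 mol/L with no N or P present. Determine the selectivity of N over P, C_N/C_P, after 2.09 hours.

0.175

The intermediate concentration in a first-order A→B→C sequence is C_N = k₁C_{M0}(e^(−k₁t) − e^(−k₂t))/(k₂−k₁).
e^(−k₁t) = e^(−0.173×2.09) = e^(−0.3616) = 0.6966; e^(−k₂t) = e^(−5.915) = 0.002699.
C_N = 0.173×3.79/(2.83−0.173) × (0.6966−0.002699) = 0.2468×0.6939 = 0.1712 mol/L.
C_M = C_{M0}e^(−k₁t) = 2.640 mol/L, so C_P = C_{M0}−C_M−C_N = 0.9787 mol/L; C_N/C_P = 0.175.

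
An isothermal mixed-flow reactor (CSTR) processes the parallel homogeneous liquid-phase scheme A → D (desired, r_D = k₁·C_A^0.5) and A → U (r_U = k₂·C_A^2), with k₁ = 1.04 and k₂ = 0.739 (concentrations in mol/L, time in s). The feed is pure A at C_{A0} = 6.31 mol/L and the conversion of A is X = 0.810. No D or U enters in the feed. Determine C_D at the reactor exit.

Exit C_A = C_{A0}(1−X) = 6.31×0.190 = 1.199 mol/L.
Rates in a CSTR are evaluated at the outlet concentration: r_D = 1.04×1.199^0.5 = 1.139, r_U = 0.739×1.199^2 = 1.062.
Fraction of consumed A going to D: r_D/(r_D+r_U) = 0.5174.
C_D = 0.5174·C_{A0}·X = 0.5174×6.31×0.810 = 2.64 mol/L.

2.64 mol/L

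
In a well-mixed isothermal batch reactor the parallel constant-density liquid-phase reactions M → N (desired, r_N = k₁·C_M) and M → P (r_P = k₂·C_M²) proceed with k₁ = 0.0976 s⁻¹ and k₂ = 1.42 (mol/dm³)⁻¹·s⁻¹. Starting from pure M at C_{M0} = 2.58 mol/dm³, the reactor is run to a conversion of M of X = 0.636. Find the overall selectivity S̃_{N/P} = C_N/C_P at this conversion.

0.0422

C_M = C_{M0}(1−X) = 0.9391 mol/dm³.
Along a PFR/batch, dC_N/dC_M = −r_N/(r_N+r_P) = −k₁/(k₁+k₂·C_M).
Integrating from C_{M0} to C_M: C_N = (0.0976/1.42)·ln[(0.0976+1.42·2.58)/(0.0976+1.42·0.939)] = 0.06873·ln(3.761/1.431) = 0.06641 mol/dm³.
C_P = (C_{M0}−C_M)−C_N = 1.574 mol/dm³; S̃_{N/P} = 0.06641/1.574 = 0.0422.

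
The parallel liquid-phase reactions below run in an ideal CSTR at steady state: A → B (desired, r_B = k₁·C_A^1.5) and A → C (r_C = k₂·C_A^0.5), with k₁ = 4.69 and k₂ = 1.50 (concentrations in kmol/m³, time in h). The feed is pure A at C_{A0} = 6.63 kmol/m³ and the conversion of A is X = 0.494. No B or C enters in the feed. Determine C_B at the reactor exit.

2.99 kmol/m³

Exit C_A = C_{A0}(1−X) = 6.63×0.506 = 3.355 kmol/m³.
In a CSTR the entire volume is at exit conditions, so r_B = 4.69×3.355^1.5 = 28.82 and r_C = 1.50×3.355^0.5 = 2.747.
Fraction of consumed A going to B: r_B/(r_B+r_C) = 0.9130.
C_B = 0.9130·C_{A0}·X = 0.9130×6.63×0.494 = 2.99 kmol/m³.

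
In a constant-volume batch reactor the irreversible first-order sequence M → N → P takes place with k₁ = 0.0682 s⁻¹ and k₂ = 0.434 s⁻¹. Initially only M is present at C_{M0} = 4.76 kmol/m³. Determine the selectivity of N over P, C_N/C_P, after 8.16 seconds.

Solving the coupled first-order balances gives C_N(t) = [k₁/(k₂−k₁)]·C_{M0}·(e^(−k₁t) − e^(−k₂t)).
e^(−k₁t) = e^(−0.0682×8.16) = e^(−0.5565) = 0.5732; e^(−k₂t) = e^(−3.541) = 0.02897.
C_N = 0.0682×4.76/(0.434−0.0682) × (0.5732−0.02897) = 0.8875×0.5442 = 0.4830 kmol/m³.
C_M = C_{M0}e^(−k₁t) = 2.728 kmol/m³, so C_P = C_{M0}−C_M−C_N = 1.549 kmol/m³; C_N/C_P = 0.312.

0.312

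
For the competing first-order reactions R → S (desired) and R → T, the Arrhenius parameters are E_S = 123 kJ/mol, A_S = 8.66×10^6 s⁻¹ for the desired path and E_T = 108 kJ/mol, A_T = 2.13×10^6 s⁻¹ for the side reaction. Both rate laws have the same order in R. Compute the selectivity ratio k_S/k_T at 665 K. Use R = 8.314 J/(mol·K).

0.270

k_S/k_T = (A_S/A_T)·exp[−(E_S−E_T)/(RT)] = (A_S/A_T)·exp[(E_T−E_S)/(RT)].
(E_T−E_S)/(RT) = (108−123)×10³/(8.314×665) = -15000/5529 = -2.713.
k_S/k_T = (8.66×10^6/2.13×10^6)·exp(-2.713) = 4.066 × 0.06633 = 0.270.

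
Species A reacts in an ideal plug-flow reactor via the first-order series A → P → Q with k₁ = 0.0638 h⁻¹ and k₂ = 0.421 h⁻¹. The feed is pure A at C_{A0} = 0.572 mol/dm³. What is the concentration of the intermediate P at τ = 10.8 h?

Solving the coupled first-order balances gives C_P(τ) = [k₁/(k₂−k₁)]·C_{A0}·(e^(−k₁τ) − e^(−k₂τ)).
e^(−k₁τ) = e^(−0.0638×10.8) = e^(−0.6890) = 0.5021; e^(−k₂τ) = e^(−4.547) = 0.01060.
C_P = 0.0638×0.572/(0.421−0.0638) × (0.5021−0.01060) = 0.1022×0.4915 = 0.05021 mol/dm³.

0.0502 mol/dm³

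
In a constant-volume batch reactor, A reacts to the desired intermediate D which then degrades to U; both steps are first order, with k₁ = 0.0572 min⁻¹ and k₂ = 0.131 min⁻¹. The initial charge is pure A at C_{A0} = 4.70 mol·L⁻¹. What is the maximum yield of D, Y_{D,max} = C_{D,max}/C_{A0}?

0.230

For a first-order series the maximum intermediate yield is C_{D,max}/C_{A0} = (k₁/k₂)^[k₂/(k₂−k₁)].
= (0.0572/0.131)^(0.131/(0.131−0.0572)) = (0.4366)^(1.775) = 0.2297.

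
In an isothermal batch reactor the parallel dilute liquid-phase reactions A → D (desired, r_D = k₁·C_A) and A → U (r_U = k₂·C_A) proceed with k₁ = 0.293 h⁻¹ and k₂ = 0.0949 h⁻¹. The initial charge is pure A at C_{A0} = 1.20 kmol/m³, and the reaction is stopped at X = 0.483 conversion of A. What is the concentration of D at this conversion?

0.438 kmol/m³

C_A = C_{A0}(1−X) = 0.6204 kmol/m³.
Both paths are first order in A, so the instantaneous fraction to D is constant: dC_D/d(−C_A) = k₁/(k₁+k₂) = 0.7553.
C_D = 0.7553·(C_{A0}−C_A) = 0.7553×0.5796 = 0.438 kmol/m³.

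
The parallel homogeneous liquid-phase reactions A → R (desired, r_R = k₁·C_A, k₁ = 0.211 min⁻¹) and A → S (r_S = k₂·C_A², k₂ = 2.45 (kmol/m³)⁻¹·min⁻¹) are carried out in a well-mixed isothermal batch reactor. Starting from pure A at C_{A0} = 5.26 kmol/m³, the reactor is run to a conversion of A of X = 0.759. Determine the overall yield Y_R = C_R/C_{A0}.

C_A = C_{A0}(1−X) = 1.268 kmol/m³.
Along a PFR/batch, dC_R/dC_A = −r_R/(r_R+r_S) = −k₁/(k₁+k₂·C_A).
Integrating from C_{A0} to C_A: C_R = (0.211/2.45)·ln[(0.211+2.45·5.26)/(0.211+2.45·1.27)] = 0.08612·ln(13.10/3.317) = 0.1183 kmol/m³.
Y_R = C_R/C_{A0} = 0.1183/5.26 = 0.0225.

0.0225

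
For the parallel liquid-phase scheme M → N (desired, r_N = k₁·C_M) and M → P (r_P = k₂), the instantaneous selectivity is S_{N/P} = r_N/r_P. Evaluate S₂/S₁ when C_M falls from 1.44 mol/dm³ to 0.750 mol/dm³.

0.521

S_{N/P} = (k₁/k₂)·C_M, so S₂/S₁ = (C_{M,2}/C_{M,1}).
= 0.750/1.44 = 0.521.
Selectivity toward N falls as C_M falls — high-concentration operation is favoured.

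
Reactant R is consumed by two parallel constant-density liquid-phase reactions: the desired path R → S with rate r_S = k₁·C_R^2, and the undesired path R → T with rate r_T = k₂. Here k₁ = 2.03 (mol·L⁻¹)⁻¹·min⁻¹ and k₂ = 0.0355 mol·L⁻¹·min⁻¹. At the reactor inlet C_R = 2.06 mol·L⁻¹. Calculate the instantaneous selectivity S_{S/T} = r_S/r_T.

S_{S/T} = r_S/r_T = (k₁·C_R^2)/(k₂) = (k₁/k₂)·C_R^2.
= (2.03×2.060^2) / (0.0355) = 8.615/0.03550 = 243.
Since the desired path is higher order in R, keeping C_R high (PFR or concentrated feed) favours S.

243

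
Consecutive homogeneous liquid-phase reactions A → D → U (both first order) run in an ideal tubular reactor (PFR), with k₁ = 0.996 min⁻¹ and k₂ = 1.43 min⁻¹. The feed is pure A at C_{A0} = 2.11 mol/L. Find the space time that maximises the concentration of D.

0.833 min

For first-order series the maximum of C_D occurs at τ_opt = ln(k₂/k₁)/(k₂−k₁).
= ln(1.43/0.996)/(1.43−0.996) = ln(1.436)/0.4340 = 0.3617/0.4340 = 0.833 min.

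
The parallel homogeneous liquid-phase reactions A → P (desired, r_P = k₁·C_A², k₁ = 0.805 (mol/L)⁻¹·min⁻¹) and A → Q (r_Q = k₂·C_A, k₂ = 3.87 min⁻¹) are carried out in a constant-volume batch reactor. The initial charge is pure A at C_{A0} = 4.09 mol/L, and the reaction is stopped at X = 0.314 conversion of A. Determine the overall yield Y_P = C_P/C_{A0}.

0.131

C_A = C_{A0}(1−X) = 2.806 mol/L.
Along a PFR/batch, dC_Q/dC_A = −r_Q/(r_P+r_Q) = −k₂/(k₂+k₁·C_A).
Integrating from C_{A0} to C_A: C_Q = (3.87/0.805)·ln[(3.87+0.805·4.09)/(3.87+0.805·2.81)] = 4.807·ln(7.162/6.129) = 0.7494 mol/L.
Then C_P = (C_{A0}−C_A) − C_Q = 1.284 − 0.7494 = 0.5349 mol/L.
Y_P = C_P/C_{A0} = 0.5349/4.09 = 0.131.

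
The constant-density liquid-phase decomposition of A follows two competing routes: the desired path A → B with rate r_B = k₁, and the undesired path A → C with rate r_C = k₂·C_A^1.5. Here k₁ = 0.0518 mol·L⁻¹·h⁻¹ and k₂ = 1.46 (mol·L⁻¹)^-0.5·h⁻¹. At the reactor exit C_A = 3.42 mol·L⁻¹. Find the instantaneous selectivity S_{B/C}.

0.00561

S_{B/C} = r_B/r_C = (k₁)/(k₂·C_A^1.5) = (k₁/k₂)·C_A^-1.5.
= (0.0518) / (1.46×3.420^1.5) = 0.05180/9.234 = 0.00561.
The undesired path is higher order in A, so low C_A (CSTR or dilute feed) favours B.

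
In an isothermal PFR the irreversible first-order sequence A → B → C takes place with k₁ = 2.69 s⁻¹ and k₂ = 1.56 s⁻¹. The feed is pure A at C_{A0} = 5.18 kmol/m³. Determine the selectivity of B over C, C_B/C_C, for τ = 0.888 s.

0.711

The intermediate concentration in a first-order A→B→C sequence is C_B = k₁C_{A0}(e^(−k₁τ) − e^(−k₂τ))/(k₂−k₁).
e^(−k₁τ) = e^(−2.69×0.888) = e^(−2.389) = 0.09175; e^(−k₂τ) = e^(−1.385) = 0.2503.
C_B = 2.69×5.18/(1.56−2.69) × (0.09175−0.2503) = (-12.33)×(-0.1585) = 1.955 kmol/m³.
C_A = C_{A0}e^(−k₁τ) = 0.4752 kmol/m³, so C_C = C_{A0}−C_A−C_B = 2.750 kmol/m³; C_B/C_C = 0.711.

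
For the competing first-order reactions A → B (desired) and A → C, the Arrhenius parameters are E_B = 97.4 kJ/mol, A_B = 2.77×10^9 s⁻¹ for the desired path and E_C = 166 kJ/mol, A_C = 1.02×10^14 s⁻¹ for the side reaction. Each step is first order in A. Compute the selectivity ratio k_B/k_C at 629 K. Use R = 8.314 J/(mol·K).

Since both paths have the same order in A, the concentration cancels and S_{B/C} = k_B/k_C = (A_B/A_C)·exp[(E_C−E_B)/(RT)].
(E_C−E_B)/(RT) = (166−97.4)×10³/(8.314×629) = 68600/5230 = 13.12.
k_B/k_C = (2.77×10^9/1.02×10^14)·exp(13.12) = 2.716×10^-5 × 4.978×10^5 = 13.5.
Since E_B < E_C, lowering the temperature improves selectivity toward B.

13.5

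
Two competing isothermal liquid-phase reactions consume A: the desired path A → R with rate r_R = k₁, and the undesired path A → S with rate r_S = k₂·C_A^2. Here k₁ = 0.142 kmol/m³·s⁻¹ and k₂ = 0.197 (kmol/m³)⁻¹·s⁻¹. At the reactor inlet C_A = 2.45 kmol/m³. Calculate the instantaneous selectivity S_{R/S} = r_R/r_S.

0.120

S_{R/S} = r_R/r_S = (k₁)/(k₂·C_A^2) = (k₁/k₂)·C_A^-2.
= (0.142) / (0.197×2.450^2) = 0.1420/1.182 = 0.120.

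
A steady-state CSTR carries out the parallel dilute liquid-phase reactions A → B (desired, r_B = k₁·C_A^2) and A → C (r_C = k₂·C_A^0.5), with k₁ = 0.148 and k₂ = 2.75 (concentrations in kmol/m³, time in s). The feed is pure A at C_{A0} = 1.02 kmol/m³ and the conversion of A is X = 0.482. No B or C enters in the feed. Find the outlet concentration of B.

Exit C_A = C_{A0}(1−X) = 1.02×0.518 = 0.5284 kmol/m³.
A CSTR operates uniformly at the exit composition, giving r_B = 0.04132 and r_C = 1.999 (each k·C_A^n at C_A = 0.5284).
Fraction of consumed A going to B: r_B/(r_B+r_C) = 0.02025.
C_B = 0.02025·C_{A0}·X = 0.02025×1.02×0.482 = 0.00996 kmol/m³.

0.00996 kmol/m³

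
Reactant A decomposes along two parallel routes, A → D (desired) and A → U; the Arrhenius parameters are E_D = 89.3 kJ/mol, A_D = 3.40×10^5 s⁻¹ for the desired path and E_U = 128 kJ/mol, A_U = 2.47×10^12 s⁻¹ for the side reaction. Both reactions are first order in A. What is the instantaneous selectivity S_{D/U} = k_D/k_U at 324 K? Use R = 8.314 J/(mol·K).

0.239

Since both paths have the same order in A, the concentration cancels and S_{D/U} = k_D/k_U = (A_D/A_U)·exp[(E_U−E_D)/(RT)].
(E_U−E_D)/(RT) = (128−89.3)×10³/(8.314×324) = 38700/2694 = 14.37.
k_D/k_U = (3.40×10^5/2.47×10^12)·exp(14.37) = 1.377×10^-7 × 1.735×10^6 = 0.239.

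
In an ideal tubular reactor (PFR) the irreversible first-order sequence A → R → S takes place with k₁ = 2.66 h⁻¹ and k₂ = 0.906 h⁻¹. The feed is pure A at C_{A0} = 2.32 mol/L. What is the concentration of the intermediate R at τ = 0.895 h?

For first-order series with pure A initially, C_R(τ) = k₁C_{A0}/(k₂−k₁)·(e^(−k₁τ) − e^(−k₂τ)).
e^(−k₁τ) = e^(−2.66×0.895) = e^(−2.381) = 0.09249; e^(−k₂τ) = e^(−0.8109) = 0.4445.
C_R = 2.66×2.32/(0.906−2.66) × (0.09249−0.4445) = (-3.518)×(-0.3520) = 1.238 mol/L.

1.24 mol/L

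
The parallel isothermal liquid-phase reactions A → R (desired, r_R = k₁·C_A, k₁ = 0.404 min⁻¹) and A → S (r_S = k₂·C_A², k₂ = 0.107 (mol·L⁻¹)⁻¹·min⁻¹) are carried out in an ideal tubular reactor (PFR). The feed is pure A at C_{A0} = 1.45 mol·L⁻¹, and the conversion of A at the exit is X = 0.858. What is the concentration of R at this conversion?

C_A = C_{A0}(1−X) = 0.2059 mol·L⁻¹.
Along a PFR/batch, dC_R/dC_A = −r_R/(r_R+r_S) = −k₁/(k₁+k₂·C_A).
Integrating from C_{A0} to C_A: C_R = (0.404/0.107)·ln[(0.404+0.107·1.45)/(0.404+0.107·0.206)] = 3.776·ln(0.5592/0.4260) = 1.027 mol·L⁻¹.

1.03 mol·L⁻¹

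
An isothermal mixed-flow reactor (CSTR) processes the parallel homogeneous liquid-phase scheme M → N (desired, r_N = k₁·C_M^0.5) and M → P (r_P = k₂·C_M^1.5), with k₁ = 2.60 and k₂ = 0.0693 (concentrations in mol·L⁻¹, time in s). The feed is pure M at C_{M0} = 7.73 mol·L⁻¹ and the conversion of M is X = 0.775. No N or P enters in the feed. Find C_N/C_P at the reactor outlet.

Exit C_M = C_{M0}(1−X) = 7.73×0.225 = 1.739 mol·L⁻¹.
A CSTR operates uniformly at the exit composition, giving r_N = 3.429 and r_P = 0.1590 (each k·C_M^n at C_M = 1.739).
Overall selectivity = C_N/C_P = r_Nτ/(r_Pτ) = r_N/r_P = 21.6.

21.6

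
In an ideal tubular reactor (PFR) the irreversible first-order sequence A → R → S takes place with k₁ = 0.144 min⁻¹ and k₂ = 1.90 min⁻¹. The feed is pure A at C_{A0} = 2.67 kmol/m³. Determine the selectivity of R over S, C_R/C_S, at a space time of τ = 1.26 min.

For first-order series with pure A initially, C_R(τ) = k₁C_{A0}/(k₂−k₁)·(e^(−k₁τ) − e^(−k₂τ)).
e^(−k₁τ) = e^(−0.144×1.26) = e^(−0.1814) = 0.8341; e^(−k₂τ) = e^(−2.394) = 0.09126.
C_R = 0.144×2.67/(1.90−0.144) × (0.8341−0.09126) = 0.2190×0.7428 = 0.1626 kmol/m³.
C_A = C_{A0}e^(−k₁τ) = 2.227 kmol/m³, so C_S = C_{A0}−C_A−C_R = 0.2804 kmol/m³; C_R/C_S = 0.580.

0.580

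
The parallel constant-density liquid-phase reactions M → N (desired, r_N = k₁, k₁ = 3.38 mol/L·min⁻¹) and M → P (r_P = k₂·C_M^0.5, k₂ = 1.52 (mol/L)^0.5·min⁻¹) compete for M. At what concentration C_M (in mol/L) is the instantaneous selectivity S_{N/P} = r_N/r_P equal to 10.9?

0.0416 mol/L

S_{N/P} = (k₁/k₂)·C_M^-0.5 ⇒ C_M = (S·k₂/k₁)^(-2).
= (10.9×1.52/3.38)^(-2) = (4.902)^(-2) = 0.0416 mol/L.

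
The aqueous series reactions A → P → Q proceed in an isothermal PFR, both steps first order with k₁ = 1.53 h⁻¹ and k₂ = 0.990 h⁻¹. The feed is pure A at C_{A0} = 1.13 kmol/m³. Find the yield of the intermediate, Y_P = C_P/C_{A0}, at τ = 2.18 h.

0.226

Solving the coupled first-order balances gives C_P(τ) = [k₁/(k₂−k₁)]·C_{A0}·(e^(−k₁τ) − e^(−k₂τ)).
e^(−k₁τ) = e^(−1.53×2.18) = e^(−3.335) = 0.03560; e^(−k₂τ) = e^(−2.158) = 0.1155.
C_P = 1.53×1.13/(0.990−1.53) × (0.03560−0.1155) = (-3.202)×(-0.07993) = 0.2559 kmol/m³.
Y_P = C_P/C_{A0} = 0.2559/1.13 = 0.226.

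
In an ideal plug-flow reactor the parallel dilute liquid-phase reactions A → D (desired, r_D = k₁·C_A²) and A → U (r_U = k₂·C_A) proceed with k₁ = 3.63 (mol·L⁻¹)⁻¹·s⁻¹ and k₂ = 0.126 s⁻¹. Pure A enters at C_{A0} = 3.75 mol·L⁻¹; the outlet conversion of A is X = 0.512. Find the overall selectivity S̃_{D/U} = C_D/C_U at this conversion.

77.1

C_A = C_{A0}(1−X) = 1.830 mol·L⁻¹.
Along a PFR/batch, dC_U/dC_A = −r_U/(r_D+r_U) = −k₂/(k₂+k₁·C_A).
Integrating from C_{A0} to C_A: C_U = (0.126/3.63)·ln[(0.126+3.63·3.75)/(0.126+3.63·1.83)] = 0.03471·ln(13.74/6.769) = 0.02457 mol·L⁻¹.
Then C_D = (C_{A0}−C_A) − C_U = 1.920 − 0.02457 = 1.895 mol·L⁻¹.
S̃_{D/U} = C_D/C_U = 1.895/0.02457 = 77.1.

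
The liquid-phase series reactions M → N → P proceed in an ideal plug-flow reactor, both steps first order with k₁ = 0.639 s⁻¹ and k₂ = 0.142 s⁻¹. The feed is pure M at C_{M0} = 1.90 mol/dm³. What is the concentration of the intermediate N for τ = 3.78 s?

1.21 mol/dm³

The intermediate concentration in a first-order A→B→C sequence is C_N = k₁C_{M0}(e^(−k₁τ) − e^(−k₂τ))/(k₂−k₁).
e^(−k₁τ) = e^(−0.639×3.78) = e^(−2.415) = 0.08933; e^(−k₂τ) = e^(−0.5368) = 0.5846.
C_N = 0.639×1.90/(0.142−0.639) × (0.08933−0.5846) = (-2.443)×(-0.4953) = 1.210 mol/dm³.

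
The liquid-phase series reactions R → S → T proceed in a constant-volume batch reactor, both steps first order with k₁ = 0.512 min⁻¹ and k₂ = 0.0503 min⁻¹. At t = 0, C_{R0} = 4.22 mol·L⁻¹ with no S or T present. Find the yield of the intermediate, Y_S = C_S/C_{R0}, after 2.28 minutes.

0.644

For first-order series with pure R initially, C_S(t) = k₁C_{R0}/(k₂−k₁)·(e^(−k₁t) − e^(−k₂t)).
e^(−k₁t) = e^(−0.512×2.28) = e^(−1.167) = 0.3112; e^(−k₂t) = e^(−0.1147) = 0.8916.
C_S = 0.512×4.22/(0.0503−0.512) × (0.3112−0.8916) = (-4.680)×(-0.5805) = 2.716 mol·L⁻¹.
Y_S = C_S/C_{R0} = 2.716/4.22 = 0.644.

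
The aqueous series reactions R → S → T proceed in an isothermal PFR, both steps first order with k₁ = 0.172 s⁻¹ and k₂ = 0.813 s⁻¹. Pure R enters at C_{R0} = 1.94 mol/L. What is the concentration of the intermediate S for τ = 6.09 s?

0.179 mol/L

For first-order series with pure R initially, C_S(τ) = k₁C_{R0}/(k₂−k₁)·(e^(−k₁τ) − e^(−k₂τ)).
e^(−k₁τ) = e^(−0.172×6.09) = e^(−1.047) = 0.3508; e^(−k₂τ) = e^(−4.951) = 0.007075.
C_S = 0.172×1.94/(0.813−0.172) × (0.3508−0.007075) = 0.5206×0.3437 = 0.1789 mol/L.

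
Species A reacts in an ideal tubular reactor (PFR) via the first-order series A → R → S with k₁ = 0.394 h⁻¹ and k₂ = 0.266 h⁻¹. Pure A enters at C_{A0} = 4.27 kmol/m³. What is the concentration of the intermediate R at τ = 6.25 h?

1.37 kmol/m³

The intermediate concentration in a first-order A→B→C sequence is C_R = k₁C_{A0}(e^(−k₁τ) − e^(−k₂τ))/(k₂−k₁).
e^(−k₁τ) = e^(−0.394×6.25) = e^(−2.462) = 0.08522; e^(−k₂τ) = e^(−1.663) = 0.1897.
C_R = 0.394×4.27/(0.266−0.394) × (0.08522−0.1897) = (-13.14)×(-0.1044) = 1.373 kmol/m³.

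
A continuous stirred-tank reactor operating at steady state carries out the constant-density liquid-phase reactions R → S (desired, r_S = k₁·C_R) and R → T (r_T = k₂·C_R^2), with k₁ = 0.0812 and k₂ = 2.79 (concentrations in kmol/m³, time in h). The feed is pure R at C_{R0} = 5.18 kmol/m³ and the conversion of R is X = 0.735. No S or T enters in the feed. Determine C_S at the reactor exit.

0.0790 kmol/m³

Exit C_R = C_{R0}(1−X) = 5.18×0.265 = 1.373 kmol/m³.
Rates in a CSTR are evaluated at the outlet concentration: r_S = 0.0812×1.373 = 0.1115, r_T = 2.79×1.373^2 = 5.257.
Fraction of consumed R going to S: r_S/(r_S+r_T) = 0.02076.
C_S = 0.02076·C_{R0}·X = 0.02076×5.18×0.735 = 0.0790 kmol/m³.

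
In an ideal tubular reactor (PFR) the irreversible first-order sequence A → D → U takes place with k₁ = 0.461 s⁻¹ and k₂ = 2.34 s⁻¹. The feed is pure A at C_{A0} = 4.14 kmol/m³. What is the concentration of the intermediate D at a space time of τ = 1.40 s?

0.494 kmol/m³

For first-order series with pure A initially, C_D(τ) = k₁C_{A0}/(k₂−k₁)·(e^(−k₁τ) − e^(−k₂τ)).
e^(−k₁τ) = e^(−0.461×1.40) = e^(−0.6454) = 0.5245; e^(−k₂τ) = e^(−3.276) = 0.03778.
C_D = 0.461×4.14/(2.34−0.461) × (0.5245−0.03778) = 1.016×0.4867 = 0.4943 kmol/m³.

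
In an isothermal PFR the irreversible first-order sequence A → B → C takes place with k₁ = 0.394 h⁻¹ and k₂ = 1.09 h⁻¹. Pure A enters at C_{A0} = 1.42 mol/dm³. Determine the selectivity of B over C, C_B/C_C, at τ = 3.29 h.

0.237

Solving the coupled first-order balances gives C_B(τ) = [k₁/(k₂−k₁)]·C_{A0}·(e^(−k₁τ) − e^(−k₂τ)).
e^(−k₁τ) = e^(−0.394×3.29) = e^(−1.296) = 0.2736; e^(−k₂τ) = e^(−3.586) = 0.02771.
C_B = 0.394×1.42/(1.09−0.394) × (0.2736−0.02771) = 0.8039×0.2458 = 0.1976 mol/dm³.
C_A = C_{A0}e^(−k₁τ) = 0.3884 mol/dm³, so C_C = C_{A0}−C_A−C_B = 0.8339 mol/dm³; C_B/C_C = 0.237.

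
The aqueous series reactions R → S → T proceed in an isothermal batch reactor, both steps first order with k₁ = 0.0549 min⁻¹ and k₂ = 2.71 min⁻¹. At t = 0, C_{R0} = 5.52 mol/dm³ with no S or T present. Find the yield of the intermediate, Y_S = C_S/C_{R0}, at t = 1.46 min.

0.0187

The intermediate concentration in a first-order A→B→C sequence is C_S = k₁C_{R0}(e^(−k₁t) − e^(−k₂t))/(k₂−k₁).
e^(−k₁t) = e^(−0.0549×1.46) = e^(−0.08015) = 0.9230; e^(−k₂t) = e^(−3.957) = 0.01913.
C_S = 0.0549×5.52/(2.71−0.0549) × (0.9230−0.01913) = 0.1141×0.9038 = 0.1032 mol/dm³.
Y_S = C_S/C_{R0} = 0.1032/5.52 = 0.0187.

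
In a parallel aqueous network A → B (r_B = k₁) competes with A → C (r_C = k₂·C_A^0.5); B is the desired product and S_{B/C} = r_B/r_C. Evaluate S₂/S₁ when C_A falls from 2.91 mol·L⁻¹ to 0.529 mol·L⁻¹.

2.35

S_{B/C} = (k₁/k₂)·C_A^-0.5, so S₂/S₁ = (C_{A,2}/C_{A,1})^-0.5.
= (0.529/2.91)^(-0.5) = (0.1818)^(-0.5) = 2.35.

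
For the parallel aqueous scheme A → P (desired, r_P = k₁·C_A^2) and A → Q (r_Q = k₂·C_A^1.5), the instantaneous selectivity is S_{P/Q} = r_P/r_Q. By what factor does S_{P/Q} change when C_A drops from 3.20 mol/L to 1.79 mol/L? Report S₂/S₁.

S_{P/Q} = (k₁/k₂)·C_A^0.5, so S₂/S₁ = (C_{A,2}/C_{A,1})^0.5.
= (1.79/3.20)^0.5 = (0.5594)^0.5 = 0.748.
Selectivity toward P falls as C_A falls — high-concentration operation is favoured.

0.748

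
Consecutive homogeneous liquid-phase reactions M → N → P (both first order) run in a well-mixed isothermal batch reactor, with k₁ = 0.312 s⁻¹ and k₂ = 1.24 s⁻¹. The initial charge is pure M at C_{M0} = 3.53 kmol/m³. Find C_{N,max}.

0.559 kmol/m³

At the optimum, C_{N,max}/C_{M0} = (k₁/k₂)^[k₂/(k₂−k₁)].
= (0.312/1.24)^(1.24/(1.24−0.312)) = (0.2516)^(1.336) = 0.1582.
C_{N,max} = 0.1582×3.53 = 0.559 kmol/m³.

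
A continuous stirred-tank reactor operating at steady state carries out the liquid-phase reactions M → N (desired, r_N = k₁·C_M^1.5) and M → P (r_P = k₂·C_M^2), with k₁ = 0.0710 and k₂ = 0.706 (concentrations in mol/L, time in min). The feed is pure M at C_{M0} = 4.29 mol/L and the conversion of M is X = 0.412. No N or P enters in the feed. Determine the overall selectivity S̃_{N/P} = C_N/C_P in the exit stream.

Exit C_M = C_{M0}(1−X) = 4.29×0.588 = 2.523 mol/L.
In a CSTR the entire volume is at exit conditions, so r_N = 0.0710×2.523^1.5 = 0.2845 and r_P = 0.706×2.523^2 = 4.492.
Overall selectivity = C_N/C_P = r_Nτ/(r_Pτ) = r_N/r_P = 0.0633.

0.0633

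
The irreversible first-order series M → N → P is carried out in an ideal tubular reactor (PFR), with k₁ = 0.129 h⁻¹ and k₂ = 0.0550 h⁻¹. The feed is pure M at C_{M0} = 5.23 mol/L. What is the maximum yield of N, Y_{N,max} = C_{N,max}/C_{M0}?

0.531

For a first-order series the maximum intermediate yield is C_{N,max}/C_{M0} = (k₁/k₂)^[k₂/(k₂−k₁)].
= (0.129/0.0550)^(0.0550/(0.0550−0.129)) = (2.345)^(-0.7432) = 0.5307.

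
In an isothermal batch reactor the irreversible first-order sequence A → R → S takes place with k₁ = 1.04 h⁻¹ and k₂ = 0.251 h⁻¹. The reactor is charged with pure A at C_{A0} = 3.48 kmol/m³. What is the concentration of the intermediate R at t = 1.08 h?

2.01 kmol/m³

For first-order series with pure A initially, C_R(t) = k₁C_{A0}/(k₂−k₁)·(e^(−k₁t) − e^(−k₂t)).
e^(−k₁t) = e^(−1.04×1.08) = e^(−1.123) = 0.3252; e^(−k₂t) = e^(−0.2711) = 0.7626.
C_R = 1.04×3.48/(0.251−1.04) × (0.3252−0.7626) = (-4.587)×(-0.4373) = 2.006 kmol/m³.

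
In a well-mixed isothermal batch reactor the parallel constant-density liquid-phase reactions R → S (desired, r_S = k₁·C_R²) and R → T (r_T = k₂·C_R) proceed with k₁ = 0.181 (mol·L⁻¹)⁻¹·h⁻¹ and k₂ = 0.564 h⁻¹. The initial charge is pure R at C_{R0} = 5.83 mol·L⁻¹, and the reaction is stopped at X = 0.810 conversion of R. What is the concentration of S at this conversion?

C_R = C_{R0}(1−X) = 1.108 mol·L⁻¹.
Along a PFR/batch, dC_T/dC_R = −r_T/(r_S+r_T) = −k₂/(k₂+k₁·C_R).
Integrating from C_{R0} to C_R: C_T = (0.564/0.181)·ln[(0.564+0.181·5.83)/(0.564+0.181·1.11)] = 3.116·ln(1.619/0.7645) = 2.339 mol·L⁻¹.
Then C_S = (C_{R0}−C_R) − C_T = 4.722 − 2.339 = 2.384 mol·L⁻¹.

2.38 mol·L⁻¹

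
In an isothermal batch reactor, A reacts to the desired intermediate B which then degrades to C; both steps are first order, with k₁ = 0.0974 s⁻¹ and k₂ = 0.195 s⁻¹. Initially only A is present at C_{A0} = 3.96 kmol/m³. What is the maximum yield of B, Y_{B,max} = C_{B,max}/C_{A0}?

0.250

At the optimum, C_{B,max}/C_{A0} = (k₁/k₂)^[k₂/(k₂−k₁)].
= (0.0974/0.195)^(0.195/(0.195−0.0974)) = (0.4995)^(1.998) = 0.2498.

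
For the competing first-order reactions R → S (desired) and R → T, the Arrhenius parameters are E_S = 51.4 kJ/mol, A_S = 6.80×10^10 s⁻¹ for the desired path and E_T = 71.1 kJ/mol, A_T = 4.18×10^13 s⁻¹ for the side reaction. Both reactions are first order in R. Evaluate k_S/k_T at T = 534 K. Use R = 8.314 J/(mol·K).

0.138

k_S/k_T = (A_S/A_T)·exp[−(E_S−E_T)/(RT)] = (A_S/A_T)·exp[(E_T−E_S)/(RT)].
(E_T−E_S)/(RT) = (71.1−51.4)×10³/(8.314×534) = 19700/4440 = 4.437.
k_S/k_T = (6.80×10^10/4.18×10^13)·exp(4.437) = 0.001627 × 84.54 = 0.138.
Since E_S < E_T, lowering the temperature improves selectivity toward S.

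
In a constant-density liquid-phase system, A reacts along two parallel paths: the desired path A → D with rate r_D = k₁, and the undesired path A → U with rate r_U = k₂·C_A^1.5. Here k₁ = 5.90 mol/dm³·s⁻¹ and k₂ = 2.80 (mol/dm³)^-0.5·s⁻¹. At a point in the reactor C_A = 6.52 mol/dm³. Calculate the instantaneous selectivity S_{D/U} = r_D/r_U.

S_{D/U} = r_D/r_U = (k₁)/(k₂·C_A^1.5) = (k₁/k₂)·C_A^-1.5.
= (5.90) / (2.80×6.520^1.5) = 5.900/46.62 = 0.127.

0.127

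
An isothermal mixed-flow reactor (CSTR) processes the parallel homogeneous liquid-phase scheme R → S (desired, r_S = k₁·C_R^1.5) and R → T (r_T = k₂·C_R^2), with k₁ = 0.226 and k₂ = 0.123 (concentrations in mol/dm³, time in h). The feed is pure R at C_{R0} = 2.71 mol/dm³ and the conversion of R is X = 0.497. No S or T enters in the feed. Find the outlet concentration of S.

0.824 mol/dm³

Exit C_R = C_{R0}(1−X) = 2.71×0.503 = 1.363 mol/dm³.
Rates in a CSTR are evaluated at the outlet concentration: r_S = 0.226×1.363^1.5 = 0.3597, r_T = 0.123×1.363^2 = 0.2285.
Fraction of consumed R going to S: r_S/(r_S+r_T) = 0.6115.
C_S = 0.6115·C_{R0}·X = 0.6115×2.71×0.497 = 0.824 mol/dm³.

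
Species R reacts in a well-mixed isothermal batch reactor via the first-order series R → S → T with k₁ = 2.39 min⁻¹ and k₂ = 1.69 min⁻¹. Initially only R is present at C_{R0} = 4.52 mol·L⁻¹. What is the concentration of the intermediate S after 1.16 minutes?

The intermediate concentration in a first-order A→B→C sequence is C_S = k₁C_{R0}(e^(−k₁t) − e^(−k₂t))/(k₂−k₁).
e^(−k₁t) = e^(−2.39×1.16) = e^(−2.772) = 0.06251; e^(−k₂t) = e^(−1.960) = 0.1408.
C_S = 2.39×4.52/(1.69−2.39) × (0.06251−0.1408) = (-15.43)×(-0.07829) = 1.208 mol·L⁻¹.

1.21 mol·L⁻¹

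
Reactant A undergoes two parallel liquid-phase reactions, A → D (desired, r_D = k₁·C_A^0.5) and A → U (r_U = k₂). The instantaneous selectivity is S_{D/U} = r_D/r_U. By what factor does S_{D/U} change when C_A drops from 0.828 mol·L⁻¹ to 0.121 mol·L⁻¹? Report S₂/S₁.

S_{D/U} = (k₁/k₂)·C_A^0.5, so S₂/S₁ = (C_{A,2}/C_{A,1})^0.5.
= (0.121/0.828)^0.5 = (0.1461)^0.5 = 0.382.

0.382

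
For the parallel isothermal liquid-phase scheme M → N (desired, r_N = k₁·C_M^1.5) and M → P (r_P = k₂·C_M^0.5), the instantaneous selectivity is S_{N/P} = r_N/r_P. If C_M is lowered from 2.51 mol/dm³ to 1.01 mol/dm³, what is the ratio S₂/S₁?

S_{N/P} = (k₁/k₂)·C_M, so S₂/S₁ = (C_{M,2}/C_{M,1}).
= 1.01/2.51 = 0.402.

0.402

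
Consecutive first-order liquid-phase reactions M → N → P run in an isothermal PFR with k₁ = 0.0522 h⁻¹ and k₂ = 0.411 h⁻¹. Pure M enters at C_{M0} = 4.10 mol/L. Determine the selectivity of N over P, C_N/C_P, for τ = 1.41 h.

3.10

For first-order series with pure M initially, C_N(τ) = k₁C_{M0}/(k₂−k₁)·(e^(−k₁τ) − e^(−k₂τ)).
e^(−k₁τ) = e^(−0.0522×1.41) = e^(−0.07360) = 0.9290; e^(−k₂τ) = e^(−0.5795) = 0.5602.
C_N = 0.0522×4.10/(0.411−0.0522) × (0.9290−0.5602) = 0.5965×0.3689 = 0.2200 mol/L.
C_M = C_{M0}e^(−k₁τ) = 3.809 mol/L, so C_P = C_{M0}−C_M−C_N = 0.07090 mol/L; C_N/C_P = 3.10.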